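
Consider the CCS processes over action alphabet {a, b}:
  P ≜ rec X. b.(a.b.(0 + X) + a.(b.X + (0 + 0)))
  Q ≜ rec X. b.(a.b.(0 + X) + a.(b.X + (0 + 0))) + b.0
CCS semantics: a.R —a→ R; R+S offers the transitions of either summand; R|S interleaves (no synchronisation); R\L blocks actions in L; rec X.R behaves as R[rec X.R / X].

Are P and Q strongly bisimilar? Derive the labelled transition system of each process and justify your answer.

Reachable graph of P (5 states):
  s0 = rec X. b.(a.b.(0 + X) + a.(b.X + (0 + 0))) → --b--▸ s1
  s1 = a.b.(0 + (rec X. b.(a.b.(0 + X) + a.(b.X + (0 + 0))))) + a.(b.(rec X. b.(a.b.(0 + X) + a.(b.X + (0 + 0)))) + (0 + 0)) → --a--▸ s2, --a--▸ s3
  s2 = b.(0 + (rec X. b.(a.b.(0 + X) + a.(b.X + (0 + 0))))) → --b--▸ s4
  s3 = b.(rec X. b.(a.b.(0 + X) + a.(b.X + (0 + 0)))) + (0 + 0) → --b--▸ s0
  s4 = 0 + (rec X. b.(a.b.(0 + X) + a.(b.X + (0 + 0)))) → --b--▸ s1
Reachable graph of Q (6 states):
  t0 = rec X. b.(a.b.(0 + X) + a.(b.X + (0 + 0))) + b.0 → --b--▸ t1, --b--▸ t2
  t1 = 0 → deadlocked
  t2 = a.b.(0 + (rec X. b.(a.b.(0 + X) + a.(b.X + (0 + 0))) + b.0)) + a.(b.(rec X. b.(a.b.(0 + X) + a.(b.X + (0 + 0))) + b.0) + (0 + 0)) → --a--▸ t3, --a--▸ t4
  t3 = b.(0 + (rec X. b.(a.b.(0 + X) + a.(b.X + (0 + 0))) + b.0)) → --b--▸ t5
  t4 = b.(rec X. b.(a.b.(0 + X) + a.(b.X + (0 + 0))) + b.0) + (0 + 0) → --b--▸ t0
  t5 = 0 + (rec X. b.(a.b.(0 + X) + a.(b.X + (0 + 0))) + b.0) → --b--▸ t1, --b--▸ t2
Coarsest stable partition (strong bisimilarity classes):
  B0 = {s0, s4}
  B1 = {s1}
  B2 = {s2, s3}
  B3 = {t0, t5}
  B4 = {t2}
  B5 = {t3, t4}
  B6 = {t1}
s0 ∈ B0, t0 ∈ B3 → different blocks

NO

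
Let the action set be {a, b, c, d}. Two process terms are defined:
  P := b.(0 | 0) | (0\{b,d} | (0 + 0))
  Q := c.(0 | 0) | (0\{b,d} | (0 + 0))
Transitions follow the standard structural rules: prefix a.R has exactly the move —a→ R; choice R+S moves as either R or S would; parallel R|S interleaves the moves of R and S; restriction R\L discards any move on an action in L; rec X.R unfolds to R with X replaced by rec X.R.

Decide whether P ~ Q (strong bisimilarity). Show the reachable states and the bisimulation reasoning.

P's transition system — 2 states:
  m0 = b.(0 | 0) | (0\{b,d} | (0 + 0)) :: --b--▸ m1
  m1 = 0 | 0 | (0\{b,d} | (0 + 0)) :: ·
Q's transition system — 2 states:
  n0 = c.(0 | 0) | (0\{b,d} | (0 + 0)) :: --c--▸ n1
  n1 = 0 | 0 | (0\{b,d} | (0 + 0)) :: ·
Coarsest stable partition (strong bisimilarity classes):
  B0 = {m0}
  B1 = {m1, n1}
  B2 = {n0}
m0 ∈ B0, n0 ∈ B2 → different blocks

not bisimilar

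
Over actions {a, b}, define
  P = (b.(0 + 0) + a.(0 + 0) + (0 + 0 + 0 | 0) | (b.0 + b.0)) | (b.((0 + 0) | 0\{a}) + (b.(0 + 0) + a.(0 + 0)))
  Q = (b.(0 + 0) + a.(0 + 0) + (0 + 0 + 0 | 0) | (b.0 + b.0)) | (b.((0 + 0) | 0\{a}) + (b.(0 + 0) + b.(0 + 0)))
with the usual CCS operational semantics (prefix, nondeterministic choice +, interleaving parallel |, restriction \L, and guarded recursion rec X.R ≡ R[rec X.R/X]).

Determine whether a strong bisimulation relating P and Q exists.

P's transition system — 9 states:
  p0 = (b.(0 + 0) + a.(0 + 0) + (0 + 0 + 0 | 0) | (b.0 + b.0)) | (b.((0 + 0) | 0\{a}) + (b.(0 + 0) + a.(0 + 0))) | —a→ p1, —a→ p2, —b→ p1, —b→ p2, —b→ p3, —b→ p4
  p1 = (0 + 0) | (b.((0 + 0) | 0\{a}) + (b.(0 + 0) + a.(0 + 0))) | —a→ p5, —b→ p5, —b→ p6
  p2 = (b.(0 + 0) + a.(0 + 0) + (0 + 0 + 0 | 0) | (b.0 + b.0)) | (0 + 0) | —a→ p5, —b→ p5, —b→ p7
  p3 = (0 + 0 + 0 | 0) | 0 | (b.((0 + 0) | 0\{a}) + (b.(0 + 0) + a.(0 + 0))) | —a→ p7, —b→ p7, —b→ p8
  p4 = (b.(0 + 0) + a.(0 + 0) + (0 + 0 + 0 | 0) | (b.0 + b.0)) | ((0 + 0) | 0\{a}) | —a→ p6, —b→ p6, —b→ p8
  p5 = (0 + 0) | (0 + 0) | ·
  p6 = (0 + 0) | ((0 + 0) | 0\{a}) | ·
  p7 = (0 + 0 + 0 | 0) | 0 | (0 + 0) | ·
  p8 = (0 + 0 + 0 | 0) | 0 | ((0 + 0) | 0\{a}) | ·
Q's transition system — 9 states:
  q0 = (b.(0 + 0) + a.(0 + 0) + (0 + 0 + 0 | 0) | (b.0 + b.0)) | (b.((0 + 0) | 0\{a}) + (b.(0 + 0) + b.(0 + 0))) | —a→ q1, —b→ q1, —b→ q2, —b→ q3, —b→ q4
  q1 = (0 + 0) | (b.((0 + 0) | 0\{a}) + (b.(0 + 0) + b.(0 + 0))) | —b→ q5, —b→ q6
  q2 = (0 + 0 + 0 | 0) | 0 | (b.((0 + 0) | 0\{a}) + (b.(0 + 0) + b.(0 + 0))) | —b→ q7, —b→ q8
  q3 = (b.(0 + 0) + a.(0 + 0) + (0 + 0 + 0 | 0) | (b.0 + b.0)) | ((0 + 0) | 0\{a}) | —a→ q5, —b→ q5, —b→ q7
  q4 = (b.(0 + 0) + a.(0 + 0) + (0 + 0 + 0 | 0) | (b.0 + b.0)) | (0 + 0) | —a→ q6, —b→ q6, —b→ q8
  q5 = (0 + 0) | ((0 + 0) | 0\{a}) | ·
  q6 = (0 + 0) | (0 + 0) | ·
  q7 = (0 + 0 + 0 | 0) | 0 | ((0 + 0) | 0\{a}) | ·
  q8 = (0 + 0 + 0 | 0) | 0 | (0 + 0) | ·
Bisimilarity quotient blocks:
  B0 = {p0}
  B1 = {p1, p2, p3, p4, q3, q4}
  B2 = {p5, p6, p7, p8, q5, q6, q7, q8}
  B3 = {q0}
  B4 = {q1, q2}
p0 ∈ B0, q0 ∈ B3 → different blocks

P ≁ Q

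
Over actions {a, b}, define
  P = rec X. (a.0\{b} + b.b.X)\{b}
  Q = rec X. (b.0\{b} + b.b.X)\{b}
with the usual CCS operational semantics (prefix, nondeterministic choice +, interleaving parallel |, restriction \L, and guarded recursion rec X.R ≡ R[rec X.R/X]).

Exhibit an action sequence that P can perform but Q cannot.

a

P's transition system — 2 states:
  p0 = rec X. (a.0\{b} + b.b.X)\{b} has moves ··a··> p1
  p1 = 0\{b}\{b} has moves ∅
Q's transition system — 1 states:
  q0 = rec X. (b.0\{b} + b.b.X)\{b} has moves ∅
Executing a from P (initial set {p0}):
  after a @ step 1: {p1}
  P completes σ.
Executing a from Q (initial set {q0}):
  after a @ step 1: ∅ (Q stuck)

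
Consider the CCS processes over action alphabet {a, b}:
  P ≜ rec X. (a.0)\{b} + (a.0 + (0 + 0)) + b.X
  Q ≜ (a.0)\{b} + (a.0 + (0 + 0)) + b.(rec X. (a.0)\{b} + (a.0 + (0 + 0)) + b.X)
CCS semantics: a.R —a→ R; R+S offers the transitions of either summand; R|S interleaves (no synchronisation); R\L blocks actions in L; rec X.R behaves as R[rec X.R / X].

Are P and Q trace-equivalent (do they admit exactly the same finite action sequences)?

Reachable graph of P (3 states):
  s0 = rec X. (a.0)\{b} + (a.0 + (0 + 0)) + b.X has moves —a→ s1, —a→ s2, —b→ s0
  s1 = 0 has moves (no moves)
  s2 = 0\{b} has moves (no moves)
Reachable graph of Q (4 states):
  t0 = (a.0)\{b} + (a.0 + (0 + 0)) + b.(rec X. (a.0)\{b} + (a.0 + (0 + 0)) + b.X) has moves —a→ t1, —a→ t2, —b→ t3
  t1 = 0 has moves (no moves)
  t2 = 0\{b} has moves (no moves)
  t3 = rec X. (a.0)\{b} + (a.0 + (0 + 0)) + b.X has moves —a→ t1, —a→ t2, —b→ t3
Bisimilarity quotient blocks:
  B0 = {s0, t0, t3}
  B1 = {s1, s2, t1, t2}
s0 ∈ B0, t0 ∈ B0 → same block
Bisimilar ⇒ trace-equivalent.

traces(P) = traces(Q)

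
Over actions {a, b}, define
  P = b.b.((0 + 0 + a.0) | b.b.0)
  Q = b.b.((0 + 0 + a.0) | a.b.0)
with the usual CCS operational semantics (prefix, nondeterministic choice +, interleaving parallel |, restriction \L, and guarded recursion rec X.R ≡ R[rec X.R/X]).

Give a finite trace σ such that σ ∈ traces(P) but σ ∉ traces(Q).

P's transition system — 8 states:
  s0 = b.b.((0 + 0 + a.0) | b.b.0) | —b→ s1
  s1 = b.((0 + 0 + a.0) | b.b.0) | —b→ s2
  s2 = (0 + 0 + a.0) | b.b.0 | —a→ s3, —b→ s4
  s3 = 0 | b.b.0 | —b→ s5
  s4 = (0 + 0 + a.0) | b.0 | —a→ s5, —b→ s6
  s5 = 0 | b.0 | —b→ s7
  s6 = (0 + 0 + a.0) | 0 | —a→ s7
  s7 = 0 | 0 | stopped
Q's transition system — 8 states:
  t0 = b.b.((0 + 0 + a.0) | a.b.0) | —b→ t1
  t1 = b.((0 + 0 + a.0) | a.b.0) | —b→ t2
  t2 = (0 + 0 + a.0) | a.b.0 | —a→ t3, —a→ t4
  t3 = (0 + 0 + a.0) | b.0 | —a→ t5, —b→ t6
  t4 = 0 | a.b.0 | —a→ t5
  t5 = 0 | b.0 | —b→ t7
  t6 = (0 + 0 + a.0) | 0 | —a→ t7
  t7 = 0 | 0 | stopped
Executing bbb from P (initial set {s0}):
  step 1 (b): {s1}
  step 2 (b): {s2}
  step 3 (b): {s4}
  — P admits the full trace.
Executing bbb from Q (initial set {t0}):
  step 1 (b): {t1}
  step 2 (b): {t2}
  step 3 (b): no successor for Q

bbb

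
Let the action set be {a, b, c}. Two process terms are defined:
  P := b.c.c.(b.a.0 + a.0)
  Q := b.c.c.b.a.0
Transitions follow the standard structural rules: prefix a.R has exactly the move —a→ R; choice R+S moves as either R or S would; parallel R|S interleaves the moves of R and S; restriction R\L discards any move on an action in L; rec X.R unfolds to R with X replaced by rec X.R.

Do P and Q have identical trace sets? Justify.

NO — witness ⟨bcca⟩

P's transition system — 6 states:
  u0 = b.c.c.(b.a.0 + a.0) ⊢ --b--▸ u1
  u1 = c.c.(b.a.0 + a.0) ⊢ --c--▸ u2
  u2 = c.(b.a.0 + a.0) ⊢ --c--▸ u3
  u3 = b.a.0 + a.0 ⊢ --a--▸ u4, --b--▸ u5
  u4 = 0 ⊢ deadlocked
  u5 = a.0 ⊢ --a--▸ u4
Q's transition system — 6 states:
  v0 = b.c.c.b.a.0 ⊢ --b--▸ v1
  v1 = c.c.b.a.0 ⊢ --c--▸ v2
  v2 = c.b.a.0 ⊢ --c--▸ v3
  v3 = b.a.0 ⊢ --b--▸ v4
  v4 = a.0 ⊢ --a--▸ v5
  v5 = 0 ⊢ deadlocked
Executing bcca from P (initial set {u0}):
  after b @ step 1: {u1}
  after c @ step 2: {u2}
  after c @ step 3: {u3}
  after a @ step 4: {u4}
  P completes σ.
Executing bcca from Q (initial set {v0}):
  after b @ step 1: {v1}
  after c @ step 2: {v2}
  after c @ step 3: {v3}
  after a @ step 4: no successor for Q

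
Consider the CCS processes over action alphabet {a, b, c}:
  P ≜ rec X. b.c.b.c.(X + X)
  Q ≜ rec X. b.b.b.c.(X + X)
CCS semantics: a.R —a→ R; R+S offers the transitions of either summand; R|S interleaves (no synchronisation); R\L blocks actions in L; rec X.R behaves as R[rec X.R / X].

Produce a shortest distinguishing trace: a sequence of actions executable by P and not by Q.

P's transition system — 5 states:
  m0 = rec X. b.c.b.c.(X + X) :: -b-> m1
  m1 = c.b.c.((rec X. b.c.b.c.(X + X)) + (rec X. b.c.b.c.(X + X))) :: -c-> m2
  m2 = b.c.((rec X. b.c.b.c.(X + X)) + (rec X. b.c.b.c.(X + X))) :: -b-> m3
  m3 = c.((rec X. b.c.b.c.(X + X)) + (rec X. b.c.b.c.(X + X))) :: -c-> m4
  m4 = (rec X. b.c.b.c.(X + X)) + (rec X. b.c.b.c.(X + X)) :: -b-> m1
Q's transition system — 5 states:
  n0 = rec X. b.b.b.c.(X + X) :: -b-> n1
  n1 = b.b.c.((rec X. b.b.b.c.(X + X)) + (rec X. b.b.b.c.(X + X))) :: -b-> n2
  n2 = b.c.((rec X. b.b.b.c.(X + X)) + (rec X. b.b.b.c.(X + X))) :: -b-> n3
  n3 = c.((rec X. b.b.b.c.(X + X)) + (rec X. b.b.b.c.(X + X))) :: -c-> n4
  n4 = (rec X. b.b.b.c.(X + X)) + (rec X. b.b.b.c.(X + X)) :: -b-> n1
Trace ⟨bc⟩ through P, begin at {m0}:
  after b @ step 1: {m1}
  after c @ step 2: {m2}
  ✓ P
Trace ⟨bc⟩ through Q, begin at {n0}:
  after b @ step 1: {n1}
  after c @ step 2: no successor for Q

bc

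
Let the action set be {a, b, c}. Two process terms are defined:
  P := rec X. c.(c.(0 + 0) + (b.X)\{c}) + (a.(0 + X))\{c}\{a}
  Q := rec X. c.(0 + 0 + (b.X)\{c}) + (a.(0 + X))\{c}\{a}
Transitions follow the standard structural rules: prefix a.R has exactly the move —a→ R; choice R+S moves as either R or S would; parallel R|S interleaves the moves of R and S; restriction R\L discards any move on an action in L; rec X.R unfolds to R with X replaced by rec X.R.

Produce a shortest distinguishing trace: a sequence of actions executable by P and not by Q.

LTS(P): 4 reachable states
  s0 = rec X. c.(c.(0 + 0) + (b.X)\{c}) + (a.(0 + X))\{c}\{a} :: --c--▸ s1
  s1 = c.(0 + 0) + (b.(rec X. c.(c.(0 + 0) + (b.X)\{c}) + (a.(0 + X))\{c}\{a}))\{c} :: --b--▸ s2, --c--▸ s3
  s2 = (rec X. c.(c.(0 + 0) + (b.X)\{c}) + (a.(0 + X))\{c}\{a})\{c} :: ·
  s3 = 0 + 0 :: ·
LTS(Q): 3 reachable states
  t0 = rec X. c.(0 + 0 + (b.X)\{c}) + (a.(0 + X))\{c}\{a} :: --c--▸ t1
  t1 = 0 + 0 + (b.(rec X. c.(0 + 0 + (b.X)\{c}) + (a.(0 + X))\{c}\{a}))\{c} :: --b--▸ t2
  t2 = (rec X. c.(0 + 0 + (b.X)\{c}) + (a.(0 + X))\{c}\{a})\{c} :: ·
Run σ = ⟨cc⟩ on P: start {s0}
  [1] c ⇒ {s1}
  [2] c ⇒ {s3}
  — P admits the full trace.
Run σ = ⟨cc⟩ on Q: start {t0}
  [1] c ⇒ {t1}
  [2] c ⇒ no successor for Q

cc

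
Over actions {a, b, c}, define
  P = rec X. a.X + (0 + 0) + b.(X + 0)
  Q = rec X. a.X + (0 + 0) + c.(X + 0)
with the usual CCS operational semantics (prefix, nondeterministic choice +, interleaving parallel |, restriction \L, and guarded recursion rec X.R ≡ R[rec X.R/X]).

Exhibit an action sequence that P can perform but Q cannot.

b

P's transition system — 2 states:
  s0 = rec X. a.X + (0 + 0) + b.(X + 0) has moves -a-> s0, -b-> s1
  s1 = (rec X. a.X + (0 + 0) + b.(X + 0)) + 0 has moves -a-> s0, -b-> s1
Q's transition system — 2 states:
  t0 = rec X. a.X + (0 + 0) + c.(X + 0) has moves -a-> t0, -c-> t1
  t1 = (rec X. a.X + (0 + 0) + c.(X + 0)) + 0 has moves -a-> t0, -c-> t1
Run σ = ⟨b⟩ on P: start {s0}
  after b @ step 1: {s1}
  P completes σ.
Run σ = ⟨b⟩ on Q: start {t0}
  after b @ step 1: ∅  — Q cannot continue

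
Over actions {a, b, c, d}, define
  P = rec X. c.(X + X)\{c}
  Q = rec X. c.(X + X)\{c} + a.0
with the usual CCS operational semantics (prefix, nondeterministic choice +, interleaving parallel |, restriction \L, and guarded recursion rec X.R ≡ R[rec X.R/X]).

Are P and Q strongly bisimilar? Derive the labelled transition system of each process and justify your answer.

not bisimilar

P's transition system — 2 states:
  p0 = rec X. c.(X + X)\{c} | —c→ p1
  p1 = ((rec X. c.(X + X)\{c}) + (rec X. c.(X + X)\{c}))\{c} | ∅
Q's transition system — 4 states:
  q0 = rec X. c.(X + X)\{c} + a.0 | —a→ q1, —c→ q2
  q1 = 0 | ∅
  q2 = ((rec X. c.(X + X)\{c} + a.0) + (rec X. c.(X + X)\{c} + a.0))\{c} | —a→ q3
  q3 = 0\{c} | ∅
Coarsest stable partition (strong bisimilarity classes):
  B0 = {p0}
  B1 = {p1, q1, q3}
  B2 = {q0}
  B3 = {q2}
p0 ∈ B0, q0 ∈ B2 → different blocks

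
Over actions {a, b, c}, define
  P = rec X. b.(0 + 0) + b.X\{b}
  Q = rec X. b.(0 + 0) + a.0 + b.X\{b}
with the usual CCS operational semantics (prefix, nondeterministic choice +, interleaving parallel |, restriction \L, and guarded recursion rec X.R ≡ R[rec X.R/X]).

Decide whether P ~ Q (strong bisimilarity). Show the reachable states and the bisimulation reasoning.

P ≁ Q

Reachable graph of P (3 states):
  s0 = rec X. b.(0 + 0) + b.X\{b} | -b-> s1, -b-> s2
  s1 = (rec X. b.(0 + 0) + b.X\{b})\{b} | ·
  s2 = 0 + 0 | ·
Reachable graph of Q (5 states):
  t0 = rec X. b.(0 + 0) + a.0 + b.X\{b} | -a-> t1, -b-> t2, -b-> t3
  t1 = 0 | ·
  t2 = (rec X. b.(0 + 0) + a.0 + b.X\{b})\{b} | -a-> t4
  t3 = 0 + 0 | ·
  t4 = 0\{b} | ·
Coarsest stable partition (strong bisimilarity classes):
  B0 = {s0}
  B1 = {s1, s2, t1, t3, t4}
  B2 = {t0}
  B3 = {t2}
s0 ∈ B0, t0 ∈ B2 → different blocks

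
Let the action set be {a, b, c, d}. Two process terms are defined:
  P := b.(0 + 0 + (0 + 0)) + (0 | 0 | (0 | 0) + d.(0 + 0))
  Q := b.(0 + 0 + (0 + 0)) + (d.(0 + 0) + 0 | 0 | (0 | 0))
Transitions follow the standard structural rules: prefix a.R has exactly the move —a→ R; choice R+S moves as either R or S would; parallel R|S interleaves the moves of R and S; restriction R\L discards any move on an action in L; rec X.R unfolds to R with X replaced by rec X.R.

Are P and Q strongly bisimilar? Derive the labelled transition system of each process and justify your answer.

P's transition system — 3 states:
  u0 = b.(0 + 0 + (0 + 0)) + (0 | 0 | (0 | 0) + d.(0 + 0)) → --b--▸ u1, --d--▸ u2
  u1 = 0 + 0 + (0 + 0) → (no moves)
  u2 = 0 + 0 → (no moves)
Q's transition system — 3 states:
  v0 = b.(0 + 0 + (0 + 0)) + (d.(0 + 0) + 0 | 0 | (0 | 0)) → --b--▸ v1, --d--▸ v2
  v1 = 0 + 0 + (0 + 0) → (no moves)
  v2 = 0 + 0 → (no moves)
Coarsest stable partition (strong bisimilarity classes):
  B0 = {u0, v0}
  B1 = {u1, u2, v1, v2}
u0 ∈ B0, v0 ∈ B0 → same block

bisimilar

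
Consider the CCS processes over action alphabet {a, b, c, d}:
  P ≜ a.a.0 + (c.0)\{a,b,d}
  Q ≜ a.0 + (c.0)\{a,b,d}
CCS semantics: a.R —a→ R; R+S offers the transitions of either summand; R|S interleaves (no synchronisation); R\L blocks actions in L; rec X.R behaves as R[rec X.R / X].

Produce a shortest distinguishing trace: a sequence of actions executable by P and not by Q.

aa

LTS(P): 4 reachable states
  u0 = a.a.0 + (c.0)\{a,b,d} → —a→ u1, —c→ u2
  u1 = a.0 → —a→ u3
  u2 = 0\{a,b,d} → stopped
  u3 = 0 → stopped
LTS(Q): 3 reachable states
  v0 = a.0 + (c.0)\{a,b,d} → —a→ v1, —c→ v2
  v1 = 0 → stopped
  v2 = 0\{a,b,d} → stopped
Run σ = ⟨aa⟩ on P: start {u0}
  after a @ step 1: {u1}
  after a @ step 2: {u3}
  ✓ P
Run σ = ⟨aa⟩ on Q: start {v0}
  after a @ step 1: {v1}
  after a @ step 2: ∅ (Q stuck)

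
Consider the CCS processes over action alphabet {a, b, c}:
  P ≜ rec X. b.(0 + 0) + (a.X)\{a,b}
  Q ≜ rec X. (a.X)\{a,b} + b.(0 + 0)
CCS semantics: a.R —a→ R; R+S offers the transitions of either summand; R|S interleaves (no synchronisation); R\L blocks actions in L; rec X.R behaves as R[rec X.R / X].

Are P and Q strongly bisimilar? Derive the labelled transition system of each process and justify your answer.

P ~ Q

P's transition system — 2 states:
  m0 = rec X. b.(0 + 0) + (a.X)\{a,b} | -b-> m1
  m1 = 0 + 0 | ∅
Q's transition system — 2 states:
  n0 = rec X. (a.X)\{a,b} + b.(0 + 0) | -b-> n1
  n1 = 0 + 0 | ∅
Bisimilarity quotient blocks:
  B0 = {m0, n0}
  B1 = {m1, n1}
m0 ∈ B0, n0 ∈ B0 → same block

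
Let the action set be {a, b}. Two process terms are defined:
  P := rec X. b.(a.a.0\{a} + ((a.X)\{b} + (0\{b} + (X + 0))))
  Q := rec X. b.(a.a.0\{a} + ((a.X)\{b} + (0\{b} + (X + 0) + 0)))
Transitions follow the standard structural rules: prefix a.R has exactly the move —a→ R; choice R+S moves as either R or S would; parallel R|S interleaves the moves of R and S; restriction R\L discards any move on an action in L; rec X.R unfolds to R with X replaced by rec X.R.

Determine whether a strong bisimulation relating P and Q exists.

bisimilar

LTS(P): 5 reachable states
  p0 = rec X. b.(a.a.0\{a} + ((a.X)\{b} + (0\{b} + (X + 0)))) :: ··b··> p1
  p1 = a.a.0\{a} + ((a.(rec X. b.(a.a.0\{a} + ((a.X)\{b} + (0\{b} + (X + 0))))))\{b} + (0\{b} + ((rec X. b.(a.a.0\{a} + ((a.X)\{b} + (0\{b} + (X + 0))))) + 0))) :: ··a··> p2, ··a··> p3, ··b··> p1
  p2 = (rec X. b.(a.a.0\{a} + ((a.X)\{b} + (0\{b} + (X + 0)))))\{b} :: (no moves)
  p3 = a.0\{a} :: ··a··> p4
  p4 = 0\{a} :: (no moves)
LTS(Q): 5 reachable states
  q0 = rec X. b.(a.a.0\{a} + ((a.X)\{b} + (0\{b} + (X + 0) + 0))) :: ··b··> q1
  q1 = a.a.0\{a} + ((a.(rec X. b.(a.a.0\{a} + ((a.X)\{b} + (0\{b} + (X + 0) + 0)))))\{b} + (0\{b} + ((rec X. b.(a.a.0\{a} + ((a.X)\{b} + (0\{b} + (X + 0) + 0)))) + 0) + 0)) :: ··a··> q2, ··a··> q3, ··b··> q1
  q2 = (rec X. b.(a.a.0\{a} + ((a.X)\{b} + (0\{b} + (X + 0) + 0))))\{b} :: (no moves)
  q3 = a.0\{a} :: ··a··> q4
  q4 = 0\{a} :: (no moves)
Coarsest stable partition (strong bisimilarity classes):
  B0 = {p0, q0}
  B1 = {p1, q1}
  B2 = {p2, p4, q2, q4}
  B3 = {p3, q3}
p0 ∈ B0, q0 ∈ B0 → same block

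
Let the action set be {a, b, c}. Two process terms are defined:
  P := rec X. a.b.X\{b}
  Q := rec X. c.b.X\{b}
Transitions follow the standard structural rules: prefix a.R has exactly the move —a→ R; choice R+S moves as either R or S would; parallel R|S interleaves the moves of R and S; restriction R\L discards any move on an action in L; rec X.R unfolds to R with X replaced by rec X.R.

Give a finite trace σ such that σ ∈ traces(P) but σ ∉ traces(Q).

Reachable graph of P (4 states):
  p0 = rec X. a.b.X\{b} ⊢ —a→ p1
  p1 = b.(rec X. a.b.X\{b})\{b} ⊢ —b→ p2
  p2 = (rec X. a.b.X\{b})\{b} ⊢ —a→ p3
  p3 = (b.(rec X. a.b.X\{b})\{b})\{b} ⊢ stopped
Reachable graph of Q (4 states):
  q0 = rec X. c.b.X\{b} ⊢ —c→ q1
  q1 = b.(rec X. c.b.X\{b})\{b} ⊢ —b→ q2
  q2 = (rec X. c.b.X\{b})\{b} ⊢ —c→ q3
  q3 = (b.(rec X. c.b.X\{b})\{b})\{b} ⊢ stopped
Executing a from P (initial set {p0}):
  [1] a ⇒ {p1}
  P completes σ.
Executing a from Q (initial set {q0}):
  [1] a ⇒ no successor for Q

a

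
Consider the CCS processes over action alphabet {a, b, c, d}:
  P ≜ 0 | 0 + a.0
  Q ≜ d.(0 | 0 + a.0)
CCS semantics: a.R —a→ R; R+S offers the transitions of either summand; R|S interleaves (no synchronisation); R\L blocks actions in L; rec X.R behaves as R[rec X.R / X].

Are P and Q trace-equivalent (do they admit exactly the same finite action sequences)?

P's transition system — 2 states:
  u0 = 0 | 0 + a.0 ⊢ --a--▸ u1
  u1 = 0 ⊢ deadlocked
Q's transition system — 3 states:
  v0 = d.(0 | 0 + a.0) ⊢ --d--▸ v1
  v1 = 0 | 0 + a.0 ⊢ --a--▸ v2
  v2 = 0 ⊢ deadlocked
Run σ = ⟨a⟩ on P: start {u0}
  step 1 (a): {u1}
  — P admits the full trace.
Run σ = ⟨a⟩ on Q: start {v0}
  step 1 (a): no successor for Q

traces(P) ≠ traces(Q) — witness ⟨a⟩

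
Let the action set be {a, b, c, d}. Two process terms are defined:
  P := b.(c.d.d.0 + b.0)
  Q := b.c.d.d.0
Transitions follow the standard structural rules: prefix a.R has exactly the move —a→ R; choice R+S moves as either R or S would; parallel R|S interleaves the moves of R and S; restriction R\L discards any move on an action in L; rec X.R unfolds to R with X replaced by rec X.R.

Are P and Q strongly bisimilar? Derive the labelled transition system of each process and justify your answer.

NO

P's transition system — 5 states:
  s0 = b.(c.d.d.0 + b.0) ⊢ =b=> s1
  s1 = c.d.d.0 + b.0 ⊢ =b=> s2, =c=> s3
  s2 = 0 ⊢ deadlocked
  s3 = d.d.0 ⊢ =d=> s4
  s4 = d.0 ⊢ =d=> s2
Q's transition system — 5 states:
  t0 = b.c.d.d.0 ⊢ =b=> t1
  t1 = c.d.d.0 ⊢ =c=> t2
  t2 = d.d.0 ⊢ =d=> t3
  t3 = d.0 ⊢ =d=> t4
  t4 = 0 ⊢ deadlocked
Coarsest stable partition (strong bisimilarity classes):
  B0 = {s0}
  B1 = {s1}
  B2 = {s2, t4}
  B3 = {s3, t2}
  B4 = {s4, t3}
  B5 = {t0}
  B6 = {t1}
s0 ∈ B0, t0 ∈ B5 → different blocks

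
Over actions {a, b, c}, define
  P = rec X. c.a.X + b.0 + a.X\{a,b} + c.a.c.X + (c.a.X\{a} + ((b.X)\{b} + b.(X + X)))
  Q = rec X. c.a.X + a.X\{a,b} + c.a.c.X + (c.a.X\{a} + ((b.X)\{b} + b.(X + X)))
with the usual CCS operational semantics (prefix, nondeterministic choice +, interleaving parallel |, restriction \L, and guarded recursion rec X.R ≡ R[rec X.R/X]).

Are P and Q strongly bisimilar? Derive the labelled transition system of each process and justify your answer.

P's transition system — 17 states:
  m0 = rec X. c.a.X + b.0 + a.X\{a,b} + c.a.c.X + (c.a.X\{a} + ((b.X)\{b} + b.(X + X))) ⊢ -a-> m1, -b-> m2, -b-> m3, -c-> m4, -c-> m5, -c-> m6
  m1 = (rec X. c.a.X + b.0 + a.X\{a,b} + c.a.c.X + (c.a.X\{a} + ((b.X)\{b} + b.(X + X))))\{a,b} ⊢ -c-> m7, -c-> m8, -c-> m9
  m2 = (rec X. c.a.X + b.0 + a.X\{a,b} + c.a.c.X + (c.a.X\{a} + ((b.X)\{b} + b.(X + X)))) + (rec X. c.a.X + b.0 + a.X\{a,b} + c.a.c.X + (c.a.X\{a} + ((b.X)\{b} + b.(X + X)))) ⊢ -a-> m1, -b-> m2, -b-> m3, -c-> m4, -c-> m5, -c-> m6
  m3 = 0 ⊢ (no moves)
  m4 = a.(rec X. c.a.X + b.0 + a.X\{a,b} + c.a.c.X + (c.a.X\{a} + ((b.X)\{b} + b.(X + X)))) ⊢ -a-> m0
  m5 = a.(rec X. c.a.X + b.0 + a.X\{a,b} + c.a.c.X + (c.a.X\{a} + ((b.X)\{b} + b.(X + X))))\{a} ⊢ -a-> m10
  m6 = a.c.(rec X. c.a.X + b.0 + a.X\{a,b} + c.a.c.X + (c.a.X\{a} + ((b.X)\{b} + b.(X + X)))) ⊢ -a-> m11
  m7 = (a.(rec X. c.a.X + b.0 + a.X\{a,b} + c.a.c.X + (c.a.X\{a} + ((b.X)\{b} + b.(X + X)))))\{a,b} ⊢ (no moves)
  m8 = (a.(rec X. c.a.X + b.0 + a.X\{a,b} + c.a.c.X + (c.a.X\{a} + ((b.X)\{b} + b.(X + X))))\{a})\{a,b} ⊢ (no moves)
  m9 = (a.c.(rec X. c.a.X + b.0 + a.X\{a,b} + c.a.c.X + (c.a.X\{a} + ((b.X)\{b} + b.(X + X)))))\{a,b} ⊢ (no moves)
  m10 = (rec X. c.a.X + b.0 + a.X\{a,b} + c.a.c.X + (c.a.X\{a} + ((b.X)\{b} + b.(X + X))))\{a} ⊢ -b-> m12, -b-> m13, -c-> m14, -c-> m15, -c-> m16
  m11 = c.(rec X. c.a.X + b.0 + a.X\{a,b} + c.a.c.X + (c.a.X\{a} + ((b.X)\{b} + b.(X + X)))) ⊢ -c-> m0
  m12 = ((rec X. c.a.X + b.0 + a.X\{a,b} + c.a.c.X + (c.a.X\{a} + ((b.X)\{b} + b.(X + X)))) + (rec X. c.a.X + b.0 + a.X\{a,b} + c.a.c.X + (c.a.X\{a} + ((b.X)\{b} + b.(X + X)))))\{a} ⊢ -b-> m12, -b-> m13, -c-> m14, -c-> m15, -c-> m16
  m13 = 0\{a} ⊢ (no moves)
  m14 = (a.(rec X. c.a.X + b.0 + a.X\{a,b} + c.a.c.X + (c.a.X\{a} + ((b.X)\{b} + b.(X + X)))))\{a} ⊢ (no moves)
  m15 = (a.(rec X. c.a.X + b.0 + a.X\{a,b} + c.a.c.X + (c.a.X\{a} + ((b.X)\{b} + b.(X + X))))\{a})\{a} ⊢ (no moves)
  m16 = (a.c.(rec X. c.a.X + b.0 + a.X\{a,b} + c.a.c.X + (c.a.X\{a} + ((b.X)\{b} + b.(X + X)))))\{a} ⊢ (no moves)
Q's transition system — 15 states:
  n0 = rec X. c.a.X + a.X\{a,b} + c.a.c.X + (c.a.X\{a} + ((b.X)\{b} + b.(X + X))) ⊢ -a-> n1, -b-> n2, -c-> n3, -c-> n4, -c-> n5
  n1 = (rec X. c.a.X + a.X\{a,b} + c.a.c.X + (c.a.X\{a} + ((b.X)\{b} + b.(X + X))))\{a,b} ⊢ -c-> n6, -c-> n7, -c-> n8
  n2 = (rec X. c.a.X + a.X\{a,b} + c.a.c.X + (c.a.X\{a} + ((b.X)\{b} + b.(X + X)))) + (rec X. c.a.X + a.X\{a,b} + c.a.c.X + (c.a.X\{a} + ((b.X)\{b} + b.(X + X)))) ⊢ -a-> n1, -b-> n2, -c-> n3, -c-> n4, -c-> n5
  n3 = a.(rec X. c.a.X + a.X\{a,b} + c.a.c.X + (c.a.X\{a} + ((b.X)\{b} + b.(X + X)))) ⊢ -a-> n0
  n4 = a.(rec X. c.a.X + a.X\{a,b} + c.a.c.X + (c.a.X\{a} + ((b.X)\{b} + b.(X + X))))\{a} ⊢ -a-> n9
  n5 = a.c.(rec X. c.a.X + a.X\{a,b} + c.a.c.X + (c.a.X\{a} + ((b.X)\{b} + b.(X + X)))) ⊢ -a-> n10
  n6 = (a.(rec X. c.a.X + a.X\{a,b} + c.a.c.X + (c.a.X\{a} + ((b.X)\{b} + b.(X + X)))))\{a,b} ⊢ (no moves)
  n7 = (a.(rec X. c.a.X + a.X\{a,b} + c.a.c.X + (c.a.X\{a} + ((b.X)\{b} + b.(X + X))))\{a})\{a,b} ⊢ (no moves)
  n8 = (a.c.(rec X. c.a.X + a.X\{a,b} + c.a.c.X + (c.a.X\{a} + ((b.X)\{b} + b.(X + X)))))\{a,b} ⊢ (no moves)
  n9 = (rec X. c.a.X + a.X\{a,b} + c.a.c.X + (c.a.X\{a} + ((b.X)\{b} + b.(X + X))))\{a} ⊢ -b-> n11, -c-> n12, -c-> n13, -c-> n14
  n10 = c.(rec X. c.a.X + a.X\{a,b} + c.a.c.X + (c.a.X\{a} + ((b.X)\{b} + b.(X + X)))) ⊢ -c-> n0
  n11 = ((rec X. c.a.X + a.X\{a,b} + c.a.c.X + (c.a.X\{a} + ((b.X)\{b} + b.(X + X)))) + (rec X. c.a.X + a.X\{a,b} + c.a.c.X + (c.a.X\{a} + ((b.X)\{b} + b.(X + X)))))\{a} ⊢ -b-> n11, -c-> n12, -c-> n13, -c-> n14
  n12 = (a.(rec X. c.a.X + a.X\{a,b} + c.a.c.X + (c.a.X\{a} + ((b.X)\{b} + b.(X + X)))))\{a} ⊢ (no moves)
  n13 = (a.(rec X. c.a.X + a.X\{a,b} + c.a.c.X + (c.a.X\{a} + ((b.X)\{b} + b.(X + X))))\{a})\{a} ⊢ (no moves)
  n14 = (a.c.(rec X. c.a.X + a.X\{a,b} + c.a.c.X + (c.a.X\{a} + ((b.X)\{b} + b.(X + X)))))\{a} ⊢ (no moves)
Partition-refinement fixed point:
  B0 = {m0, m2}
  B1 = {m5}
  B2 = {m10, m12}
  B3 = {m13, m14, m15, m16, m3, m7, m8, m9, n12, n13, n14, n6, n7, n8}
  B4 = {m1, n1}
  B5 = {m6}
  B6 = {m11}
  B7 = {m4}
  B8 = {n0, n2}
  B9 = {n5}
  B10 = {n10}
  B11 = {n4}
  B12 = {n11, n9}
  B13 = {n3}
m0 ∈ B0, n0 ∈ B8 → different blocks

NO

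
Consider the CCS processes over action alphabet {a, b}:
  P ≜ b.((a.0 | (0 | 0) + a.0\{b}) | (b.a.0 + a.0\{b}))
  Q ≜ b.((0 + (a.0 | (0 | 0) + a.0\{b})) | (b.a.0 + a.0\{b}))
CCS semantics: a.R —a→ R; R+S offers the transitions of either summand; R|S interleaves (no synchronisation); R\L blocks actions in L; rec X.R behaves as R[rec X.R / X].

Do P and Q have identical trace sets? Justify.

Reachable graph of P (13 states):
  m0 = b.((a.0 | (0 | 0) + a.0\{b}) | (b.a.0 + a.0\{b})) | —b→ m1
  m1 = (a.0 | (0 | 0) + a.0\{b}) | (b.a.0 + a.0\{b}) | —a→ m2, —a→ m3, —a→ m4, —b→ m5
  m2 = (a.0 | (0 | 0) + a.0\{b}) | 0\{b} | —a→ m6, —a→ m7
  m3 = 0 | (0 | 0) | (b.a.0 + a.0\{b}) | —a→ m6, —b→ m8
  m4 = 0\{b} | (b.a.0 + a.0\{b}) | —a→ m7, —b→ m9
  m5 = (a.0 | (0 | 0) + a.0\{b}) | a.0 | —a→ m10, —a→ m8, —a→ m9
  m6 = 0 | (0 | 0) | 0\{b} | ·
  m7 = 0\{b} | 0\{b} | ·
  m8 = 0 | (0 | 0) | a.0 | —a→ m11
  m9 = 0\{b} | a.0 | —a→ m12
  m10 = (a.0 | (0 | 0) + a.0\{b}) | 0 | —a→ m11, —a→ m12
  m11 = 0 | (0 | 0) | 0 | ·
  m12 = 0\{b} | 0 | ·
Reachable graph of Q (13 states):
  n0 = b.((0 + (a.0 | (0 | 0) + a.0\{b})) | (b.a.0 + a.0\{b})) | —b→ n1
  n1 = (0 + (a.0 | (0 | 0) + a.0\{b})) | (b.a.0 + a.0\{b}) | —a→ n2, —a→ n3, —a→ n4, —b→ n5
  n2 = (0 + (a.0 | (0 | 0) + a.0\{b})) | 0\{b} | —a→ n6, —a→ n7
  n3 = 0 | (0 | 0) | (b.a.0 + a.0\{b}) | —a→ n6, —b→ n8
  n4 = 0\{b} | (b.a.0 + a.0\{b}) | —a→ n7, —b→ n9
  n5 = (0 + (a.0 | (0 | 0) + a.0\{b})) | a.0 | —a→ n10, —a→ n8, —a→ n9
  n6 = 0 | (0 | 0) | 0\{b} | ·
  n7 = 0\{b} | 0\{b} | ·
  n8 = 0 | (0 | 0) | a.0 | —a→ n11
  n9 = 0\{b} | a.0 | —a→ n12
  n10 = (0 + (a.0 | (0 | 0) + a.0\{b})) | 0 | —a→ n11, —a→ n12
  n11 = 0 | (0 | 0) | 0 | ·
  n12 = 0\{b} | 0 | ·
Coarsest stable partition (strong bisimilarity classes):
  B0 = {m0, n0}
  B1 = {m1, n1}
  B2 = {m3, m4, n3, n4}
  B3 = {m10, m2, m8, m9, n10, n2, n8, n9}
  B4 = {m11, m12, m6, m7, n11, n12, n6, n7}
  B5 = {m5, n5}
m0 ∈ B0, n0 ∈ B0 → same block
Bisimilar ⇒ trace-equivalent.

YES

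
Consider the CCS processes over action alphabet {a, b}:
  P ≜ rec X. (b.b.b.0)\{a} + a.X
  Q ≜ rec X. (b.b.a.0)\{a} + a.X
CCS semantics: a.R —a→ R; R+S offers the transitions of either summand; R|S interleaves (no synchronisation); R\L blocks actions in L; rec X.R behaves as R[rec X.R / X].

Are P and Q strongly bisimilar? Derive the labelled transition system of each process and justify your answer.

P ≁ Q

Reachable graph of P (4 states):
  u0 = rec X. (b.b.b.0)\{a} + a.X ⊢ —a→ u0, —b→ u1
  u1 = (b.b.0)\{a} ⊢ —b→ u2
  u2 = (b.0)\{a} ⊢ —b→ u3
  u3 = 0\{a} ⊢ ·
Reachable graph of Q (3 states):
  v0 = rec X. (b.b.a.0)\{a} + a.X ⊢ —a→ v0, —b→ v1
  v1 = (b.a.0)\{a} ⊢ —b→ v2
  v2 = (a.0)\{a} ⊢ ·
Partition-refinement fixed point:
  B0 = {u0}
  B1 = {u1}
  B2 = {u2, v1}
  B3 = {u3, v2}
  B4 = {v0}
u0 ∈ B0, v0 ∈ B4 → different blocks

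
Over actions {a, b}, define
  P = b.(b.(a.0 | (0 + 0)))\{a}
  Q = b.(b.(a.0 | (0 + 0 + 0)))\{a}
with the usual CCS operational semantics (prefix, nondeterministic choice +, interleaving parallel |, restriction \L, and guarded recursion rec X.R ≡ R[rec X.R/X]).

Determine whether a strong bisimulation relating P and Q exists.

LTS(P): 3 reachable states
  p0 = b.(b.(a.0 | (0 + 0)))\{a} has moves ··b··> p1
  p1 = (b.(a.0 | (0 + 0)))\{a} has moves ··b··> p2
  p2 = (a.0 | (0 + 0))\{a} has moves ·
LTS(Q): 3 reachable states
  q0 = b.(b.(a.0 | (0 + 0 + 0)))\{a} has moves ··b··> q1
  q1 = (b.(a.0 | (0 + 0 + 0)))\{a} has moves ··b··> q2
  q2 = (a.0 | (0 + 0 + 0))\{a} has moves ·
Partition-refinement fixed point:
  B0 = {p0, q0}
  B1 = {p1, q1}
  B2 = {p2, q2}
p0 ∈ B0, q0 ∈ B0 → same block

YES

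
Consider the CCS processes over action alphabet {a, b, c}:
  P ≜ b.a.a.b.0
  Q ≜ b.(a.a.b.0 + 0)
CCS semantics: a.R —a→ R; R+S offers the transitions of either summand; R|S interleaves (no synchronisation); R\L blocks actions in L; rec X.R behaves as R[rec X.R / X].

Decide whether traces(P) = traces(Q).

LTS(P): 5 reachable states
  u0 = b.a.a.b.0 → --b--▸ u1
  u1 = a.a.b.0 → --a--▸ u2
  u2 = a.b.0 → --a--▸ u3
  u3 = b.0 → --b--▸ u4
  u4 = 0 → (no moves)
LTS(Q): 5 reachable states
  v0 = b.(a.a.b.0 + 0) → --b--▸ v1
  v1 = a.a.b.0 + 0 → --a--▸ v2
  v2 = a.b.0 → --a--▸ v3
  v3 = b.0 → --b--▸ v4
  v4 = 0 → (no moves)
Coarsest stable partition (strong bisimilarity classes):
  B0 = {u0, v0}
  B1 = {u1, v1}
  B2 = {u2, v2}
  B3 = {u3, v3}
  B4 = {u4, v4}
u0 ∈ B0, v0 ∈ B0 → same block
Bisimilar ⇒ trace-equivalent.

YES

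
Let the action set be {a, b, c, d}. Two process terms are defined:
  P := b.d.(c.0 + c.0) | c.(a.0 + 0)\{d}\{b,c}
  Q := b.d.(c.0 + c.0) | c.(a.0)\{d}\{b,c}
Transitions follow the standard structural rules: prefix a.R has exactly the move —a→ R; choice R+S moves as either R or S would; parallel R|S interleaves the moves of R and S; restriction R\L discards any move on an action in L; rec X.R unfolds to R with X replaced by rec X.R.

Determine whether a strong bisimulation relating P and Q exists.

bisimilar

LTS(P): 12 reachable states
  u0 = b.d.(c.0 + c.0) | c.(a.0 + 0)\{d}\{b,c} | ··b··> u1, ··c··> u2
  u1 = d.(c.0 + c.0) | c.(a.0 + 0)\{d}\{b,c} | ··c··> u3, ··d··> u4
  u2 = b.d.(c.0 + c.0) | (a.0 + 0)\{d}\{b,c} | ··a··> u5, ··b··> u3
  u3 = d.(c.0 + c.0) | (a.0 + 0)\{d}\{b,c} | ··a··> u6, ··d··> u7
  u4 = (c.0 + c.0) | c.(a.0 + 0)\{d}\{b,c} | ··c··> u7, ··c··> u8
  u5 = b.d.(c.0 + c.0) | 0\{d}\{b,c} | ··b··> u6
  u6 = d.(c.0 + c.0) | 0\{d}\{b,c} | ··d··> u9
  u7 = (c.0 + c.0) | (a.0 + 0)\{d}\{b,c} | ··a··> u9, ··c··> u10
  u8 = 0 | c.(a.0 + 0)\{d}\{b,c} | ··c··> u10
  u9 = (c.0 + c.0) | 0\{d}\{b,c} | ··c··> u11
  u10 = 0 | (a.0 + 0)\{d}\{b,c} | ··a··> u11
  u11 = 0 | 0\{d}\{b,c} | deadlocked
LTS(Q): 12 reachable states
  v0 = b.d.(c.0 + c.0) | c.(a.0)\{d}\{b,c} | ··b··> v1, ··c··> v2
  v1 = d.(c.0 + c.0) | c.(a.0)\{d}\{b,c} | ··c··> v3, ··d··> v4
  v2 = b.d.(c.0 + c.0) | (a.0)\{d}\{b,c} | ··a··> v5, ··b··> v3
  v3 = d.(c.0 + c.0) | (a.0)\{d}\{b,c} | ··a··> v6, ··d··> v7
  v4 = (c.0 + c.0) | c.(a.0)\{d}\{b,c} | ··c··> v7, ··c··> v8
  v5 = b.d.(c.0 + c.0) | 0\{d}\{b,c} | ··b··> v6
  v6 = d.(c.0 + c.0) | 0\{d}\{b,c} | ··d··> v9
  v7 = (c.0 + c.0) | (a.0)\{d}\{b,c} | ··a··> v9, ··c··> v10
  v8 = 0 | c.(a.0)\{d}\{b,c} | ··c··> v10
  v9 = (c.0 + c.0) | 0\{d}\{b,c} | ··c··> v11
  v10 = 0 | (a.0)\{d}\{b,c} | ··a··> v11
  v11 = 0 | 0\{d}\{b,c} | deadlocked
Coarsest stable partition (strong bisimilarity classes):
  B0 = {u0, v0}
  B1 = {u2, v2}
  B2 = {u3, v3}
  B3 = {u7, v7}
  B4 = {u10, v10}
  B5 = {u11, v11}
  B6 = {u9, v9}
  B7 = {u6, v6}
  B8 = {u5, v5}
  B9 = {u1, v1}
  B10 = {u4, v4}
  B11 = {u8, v8}
u0 ∈ B0, v0 ∈ B0 → same block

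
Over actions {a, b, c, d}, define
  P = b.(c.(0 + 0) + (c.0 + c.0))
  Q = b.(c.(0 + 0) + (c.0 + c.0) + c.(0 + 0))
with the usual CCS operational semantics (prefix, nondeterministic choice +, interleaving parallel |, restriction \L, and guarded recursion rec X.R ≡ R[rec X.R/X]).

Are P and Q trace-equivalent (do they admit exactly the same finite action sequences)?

P's transition system — 4 states:
  m0 = b.(c.(0 + 0) + (c.0 + c.0)) → ··b··> m1
  m1 = c.(0 + 0) + (c.0 + c.0) → ··c··> m2, ··c··> m3
  m2 = 0 → (no moves)
  m3 = 0 + 0 → (no moves)
Q's transition system — 4 states:
  n0 = b.(c.(0 + 0) + (c.0 + c.0) + c.(0 + 0)) → ··b··> n1
  n1 = c.(0 + 0) + (c.0 + c.0) + c.(0 + 0) → ··c··> n2, ··c··> n3
  n2 = 0 → (no moves)
  n3 = 0 + 0 → (no moves)
Bisimilarity quotient blocks:
  B0 = {m0, n0}
  B1 = {m1, n1}
  B2 = {m2, m3, n2, n3}
m0 ∈ B0, n0 ∈ B0 → same block
Bisimilar ⇒ trace-equivalent.

traces(P) = traces(Q)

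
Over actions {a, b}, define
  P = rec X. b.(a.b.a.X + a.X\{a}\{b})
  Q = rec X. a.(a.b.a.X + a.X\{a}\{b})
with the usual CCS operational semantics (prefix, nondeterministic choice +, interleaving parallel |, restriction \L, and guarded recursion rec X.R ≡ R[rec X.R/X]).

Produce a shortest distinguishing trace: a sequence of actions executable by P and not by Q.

Reachable graph of P (5 states):
  s0 = rec X. b.(a.b.a.X + a.X\{a}\{b}) has moves ··b··> s1
  s1 = a.b.a.(rec X. b.(a.b.a.X + a.X\{a}\{b})) + a.(rec X. b.(a.b.a.X + a.X\{a}\{b}))\{a}\{b} has moves ··a··> s2, ··a··> s3
  s2 = (rec X. b.(a.b.a.X + a.X\{a}\{b}))\{a}\{b} has moves ·
  s3 = b.a.(rec X. b.(a.b.a.X + a.X\{a}\{b})) has moves ··b··> s4
  s4 = a.(rec X. b.(a.b.a.X + a.X\{a}\{b})) has moves ··a··> s0
Reachable graph of Q (5 states):
  t0 = rec X. a.(a.b.a.X + a.X\{a}\{b}) has moves ··a··> t1
  t1 = a.b.a.(rec X. a.(a.b.a.X + a.X\{a}\{b})) + a.(rec X. a.(a.b.a.X + a.X\{a}\{b}))\{a}\{b} has moves ··a··> t2, ··a··> t3
  t2 = (rec X. a.(a.b.a.X + a.X\{a}\{b}))\{a}\{b} has moves ·
  t3 = b.a.(rec X. a.(a.b.a.X + a.X\{a}\{b})) has moves ··b··> t4
  t4 = a.(rec X. a.(a.b.a.X + a.X\{a}\{b})) has moves ··a··> t0
Executing b from P (initial set {s0}):
  [1] b ⇒ {s1}
  P completes σ.
Executing b from Q (initial set {t0}):
  [1] b ⇒ ∅  — Q cannot continue

b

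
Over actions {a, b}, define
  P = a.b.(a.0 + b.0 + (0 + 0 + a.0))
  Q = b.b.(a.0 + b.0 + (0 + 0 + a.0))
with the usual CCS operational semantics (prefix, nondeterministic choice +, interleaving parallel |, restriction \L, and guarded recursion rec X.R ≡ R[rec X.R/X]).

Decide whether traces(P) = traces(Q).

LTS(P): 4 reachable states
  s0 = a.b.(a.0 + b.0 + (0 + 0 + a.0)) :: --a--▸ s1
  s1 = b.(a.0 + b.0 + (0 + 0 + a.0)) :: --b--▸ s2
  s2 = a.0 + b.0 + (0 + 0 + a.0) :: --a--▸ s3, --b--▸ s3
  s3 = 0 :: deadlocked
LTS(Q): 4 reachable states
  t0 = b.b.(a.0 + b.0 + (0 + 0 + a.0)) :: --b--▸ t1
  t1 = b.(a.0 + b.0 + (0 + 0 + a.0)) :: --b--▸ t2
  t2 = a.0 + b.0 + (0 + 0 + a.0) :: --a--▸ t3, --b--▸ t3
  t3 = 0 :: deadlocked
Executing a from P (initial set {s0}):
  step 1 (a): {s1}
  ✓ P
Executing a from Q (initial set {t0}):
  step 1 (a): no successor for Q

NO — witness ⟨a⟩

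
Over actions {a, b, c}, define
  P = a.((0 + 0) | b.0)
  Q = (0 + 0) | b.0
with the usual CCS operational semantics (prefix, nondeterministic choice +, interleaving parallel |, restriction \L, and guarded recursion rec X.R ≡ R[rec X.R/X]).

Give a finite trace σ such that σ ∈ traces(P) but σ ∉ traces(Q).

LTS(P): 3 reachable states
  s0 = a.((0 + 0) | b.0) ⊢ -a-> s1
  s1 = (0 + 0) | b.0 ⊢ -b-> s2
  s2 = (0 + 0) | 0 ⊢ (no moves)
LTS(Q): 2 reachable states
  t0 = (0 + 0) | b.0 ⊢ -b-> t1
  t1 = (0 + 0) | 0 ⊢ (no moves)
Executing a from P (initial set {s0}):
  [1] a ⇒ {s1}
  ✓ P
Executing a from Q (initial set {t0}):
  [1] a ⇒ ∅  — Q cannot continue

a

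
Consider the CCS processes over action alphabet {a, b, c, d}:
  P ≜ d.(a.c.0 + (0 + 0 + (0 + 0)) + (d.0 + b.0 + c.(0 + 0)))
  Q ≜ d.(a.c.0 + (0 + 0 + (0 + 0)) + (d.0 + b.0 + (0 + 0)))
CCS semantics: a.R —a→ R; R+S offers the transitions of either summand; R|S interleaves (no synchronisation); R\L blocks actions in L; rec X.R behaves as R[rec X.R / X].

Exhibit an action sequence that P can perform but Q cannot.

LTS(P): 5 reachable states
  m0 = d.(a.c.0 + (0 + 0 + (0 + 0)) + (d.0 + b.0 + c.(0 + 0))) :: —d→ m1
  m1 = a.c.0 + (0 + 0 + (0 + 0)) + (d.0 + b.0 + c.(0 + 0)) :: —a→ m2, —b→ m3, —c→ m4, —d→ m3
  m2 = c.0 :: —c→ m3
  m3 = 0 :: deadlocked
  m4 = 0 + 0 :: deadlocked
LTS(Q): 4 reachable states
  n0 = d.(a.c.0 + (0 + 0 + (0 + 0)) + (d.0 + b.0 + (0 + 0))) :: —d→ n1
  n1 = a.c.0 + (0 + 0 + (0 + 0)) + (d.0 + b.0 + (0 + 0)) :: —a→ n2, —b→ n3, —d→ n3
  n2 = c.0 :: —c→ n3
  n3 = 0 :: deadlocked
Run σ = ⟨dc⟩ on P: start {m0}
  after d @ step 1: {m1}
  after c @ step 2: {m4}
  P completes σ.
Run σ = ⟨dc⟩ on Q: start {n0}
  after d @ step 1: {n1}
  after c @ step 2: no successor for Q

dc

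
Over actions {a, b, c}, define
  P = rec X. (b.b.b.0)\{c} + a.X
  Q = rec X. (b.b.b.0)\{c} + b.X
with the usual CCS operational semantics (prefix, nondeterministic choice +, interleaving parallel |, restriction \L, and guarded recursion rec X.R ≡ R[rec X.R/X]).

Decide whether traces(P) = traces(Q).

LTS(P): 4 reachable states
  u0 = rec X. (b.b.b.0)\{c} + a.X has moves --a--▸ u0, --b--▸ u1
  u1 = (b.b.0)\{c} has moves --b--▸ u2
  u2 = (b.0)\{c} has moves --b--▸ u3
  u3 = 0\{c} has moves ·
LTS(Q): 4 reachable states
  v0 = rec X. (b.b.b.0)\{c} + b.X has moves --b--▸ v0, --b--▸ v1
  v1 = (b.b.0)\{c} has moves --b--▸ v2
  v2 = (b.0)\{c} has moves --b--▸ v3
  v3 = 0\{c} has moves ·
Run σ = ⟨a⟩ on P: start {u0}
  step 1 (a): {u0}
  — P admits the full trace.
Run σ = ⟨a⟩ on Q: start {v0}
  step 1 (a): no successor for Q

NO — witness ⟨a⟩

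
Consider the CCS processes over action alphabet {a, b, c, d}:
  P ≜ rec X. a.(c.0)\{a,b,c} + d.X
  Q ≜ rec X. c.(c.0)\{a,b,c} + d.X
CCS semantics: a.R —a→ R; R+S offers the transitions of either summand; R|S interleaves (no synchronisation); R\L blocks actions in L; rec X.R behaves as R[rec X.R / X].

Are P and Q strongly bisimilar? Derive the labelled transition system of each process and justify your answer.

P ≁ Q

LTS(P): 2 reachable states
  s0 = rec X. a.(c.0)\{a,b,c} + d.X ⊢ ··a··> s1, ··d··> s0
  s1 = (c.0)\{a,b,c} ⊢ stopped
LTS(Q): 2 reachable states
  t0 = rec X. c.(c.0)\{a,b,c} + d.X ⊢ ··c··> t1, ··d··> t0
  t1 = (c.0)\{a,b,c} ⊢ stopped
Bisimilarity quotient blocks:
  B0 = {s0}
  B1 = {s1, t1}
  B2 = {t0}
s0 ∈ B0, t0 ∈ B2 → different blocks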